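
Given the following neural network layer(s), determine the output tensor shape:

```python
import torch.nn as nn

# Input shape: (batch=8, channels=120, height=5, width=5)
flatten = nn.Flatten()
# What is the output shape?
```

Input: (8, 120, 5, 5) -> Output: (8, 3000)

Answer: (8, 3000)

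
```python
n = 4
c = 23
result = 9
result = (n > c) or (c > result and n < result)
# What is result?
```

Trace:
`n = 4` → n = 4
`c = 23` → c = 23
`result = 9` → result = 9
`result = (n > c) or (c > result and n < result)` → result = True
So result = True

Answer: True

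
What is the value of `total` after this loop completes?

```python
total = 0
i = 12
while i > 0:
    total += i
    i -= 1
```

Sum 12 down to 1
`total` takes the values: 0 → 12 → 23 → 33 → 42 → 50 → 57 → 63 → 68 → 72 → 75 → 77 → 78

Answer: 78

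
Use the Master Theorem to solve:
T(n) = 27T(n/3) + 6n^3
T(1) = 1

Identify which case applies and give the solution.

a=27, b=3, f(n)=6n^3. log_3(27) = 3. Since c=3 = 3, Case 2 applies: T(n) = Θ(n^log_b(a) · log n) = O(n^3 log n).

Answer: O(n^3 log n) - Case 2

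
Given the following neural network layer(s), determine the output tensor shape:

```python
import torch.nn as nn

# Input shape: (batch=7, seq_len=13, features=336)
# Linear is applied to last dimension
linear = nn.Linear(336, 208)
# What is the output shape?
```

Input: (7, 13, 336) -> Output: (7, 13, 208)

Answer: (7, 13, 208)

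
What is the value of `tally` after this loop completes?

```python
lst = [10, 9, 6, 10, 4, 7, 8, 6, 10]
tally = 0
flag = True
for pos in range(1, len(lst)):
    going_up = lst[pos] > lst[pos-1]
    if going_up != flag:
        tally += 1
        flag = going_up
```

Count direction changes in [10, 9, 6, 10, 4, 7, 8, 6, 10]
`tally` takes the values: 0 → 1 → 2 → 3 → 4 → 5 → 6

Answer: 6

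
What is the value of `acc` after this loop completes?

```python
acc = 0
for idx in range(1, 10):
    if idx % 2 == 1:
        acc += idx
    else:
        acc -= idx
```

Add odd, subtract even
`acc` takes the values: 0 → 1 → -1 → 2 → -2 → 3 → -3 → 4 → -4 → 5

Answer: 5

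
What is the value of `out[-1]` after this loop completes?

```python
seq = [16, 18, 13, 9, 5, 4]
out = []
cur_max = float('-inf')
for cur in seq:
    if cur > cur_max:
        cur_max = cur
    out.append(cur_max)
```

Running max ends at 18
`out` takes the values: [] → [16] → [16, 18] → [16, 18, 18] → [16, 18, 18, 18] → [16, 18, 18, 18, 18] → [16, 18, 18, 18, 18, 18]
So `out[-1]` = 18

Answer: 18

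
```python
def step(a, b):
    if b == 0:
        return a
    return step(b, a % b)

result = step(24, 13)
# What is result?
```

step(24, 13) -> step(13, 11) -> step(11, 2) -> step(2, 1) -> step(1, 0) -> 1

Answer: 1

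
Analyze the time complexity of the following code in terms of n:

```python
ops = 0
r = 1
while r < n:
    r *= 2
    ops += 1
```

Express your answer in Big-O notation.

Each loop level contributes: log n. Multiplying the contributions gives O(log n).

Answer: O(log n)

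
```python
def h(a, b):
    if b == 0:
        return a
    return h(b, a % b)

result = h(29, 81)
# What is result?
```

h(29, 81) -> h(81, 29) -> h(29, 23) -> h(23, 6) -> h(6, 5) -> h(5, 1) -> h(1, 0) -> 1

Answer: 1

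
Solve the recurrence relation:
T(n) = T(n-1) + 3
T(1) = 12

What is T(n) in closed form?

Unrolling: T(n) = T(1) + 3·(n-1) = 12 + 3(n-1) = 3n + 9.

Answer: T(n) = 3n + 9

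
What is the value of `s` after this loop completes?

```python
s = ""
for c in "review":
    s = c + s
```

Reverse 'review'
`s` takes the values: "" → "r" → "er" → "ver" → "iver" → "eiver" → "weiver"

Answer: "weiver"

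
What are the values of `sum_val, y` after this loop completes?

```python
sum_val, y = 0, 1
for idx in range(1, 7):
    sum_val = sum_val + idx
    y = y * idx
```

Sum and factorial of 1 to 6
`sum_val, y` takes the values: (0, 1) → (1, 1) → (3, 1) → (3, 2) → (6, 2) → (6, 6) → (10, 6) → (10, 24) → (15, 24) → (15, 120) → (21, 120) → (21, 720)

Answer: 21, 720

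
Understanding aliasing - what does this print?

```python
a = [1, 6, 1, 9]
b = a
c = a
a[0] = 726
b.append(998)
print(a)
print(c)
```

Key concept: multiple aliases.
Step by step:
`a = [1, 6, 1, 9]` → a = [1, 6, 1, 9]
`b = a` → b = [1, 6, 1, 9] (same object as a)
`c = a` → c = [1, 6, 1, 9] (same object as a, b)
`a[0] = 726` → a = [726, 6, 1, 9] (same object as b, c); b = [726, 6, 1, 9] (same object as a, c); c = [726, 6, 1, 9] (same object as a, b)
`b.append(998)` → a = [726, 6, 1, 9, 998] (same object as b, c); b = [726, 6, 1, 9, 998] (same object as a, c); c = [726, 6, 1, 9, 998] (same object as a, b)
`print(a)` → prints [726, 6, 1, 9, 998]
`print(c)` → prints [726, 6, 1, 9, 998]

Answer:
[726, 6, 1, 9, 998]
[726, 6, 1, 9, 998]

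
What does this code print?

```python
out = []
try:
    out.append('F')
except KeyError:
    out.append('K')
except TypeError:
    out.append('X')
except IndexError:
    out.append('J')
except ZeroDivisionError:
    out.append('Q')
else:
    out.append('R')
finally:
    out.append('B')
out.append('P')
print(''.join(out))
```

Execution trace: 'F' (try body, no exception) → 'R' (else) → 'B' (finally) → 'P' (after the try/except). Output: FRBP

Answer: FRBP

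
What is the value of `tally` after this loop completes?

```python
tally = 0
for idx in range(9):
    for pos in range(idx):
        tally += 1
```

Triangle number: 0+1+2+...+8
`tally` takes the values: 0 → 1 → 2 → 3 → 4 → 5 → 6 → 7 → 8 → 9 → 10 → 11 → 12 → 13 → 14 → 15 → 16 → 17 → 18 → 19 → 20 → 21 → 22 → 23 → 24 → 25 → 26 → 27 → 28 → 29 → 30 → 31 → 32 → 33 → 34 → 35 → 36

Answer: 36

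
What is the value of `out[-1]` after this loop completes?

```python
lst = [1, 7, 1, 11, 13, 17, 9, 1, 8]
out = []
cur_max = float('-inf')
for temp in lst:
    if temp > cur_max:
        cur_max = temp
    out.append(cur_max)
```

Running max ends at 17
`out` takes the values: [] → [1] → [1, 7] → [1, 7, 7] → [1, 7, 7, 11] → [1, 7, 7, 11, 13] → [1, 7, 7, 11, 13, 17] → [1, 7, 7, 11, 13, 17, 17] → [1, 7, 7, 11, 13, 17, 17, 17] → [1, 7, 7, 11, 13, 17, 17, 17, 17]
So `out[-1]` = 17

Answer: 17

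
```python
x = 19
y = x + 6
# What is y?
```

Trace:
`x = 19` → x = 19
`y = x + 6` → y = 25
So y = 25

Answer: 25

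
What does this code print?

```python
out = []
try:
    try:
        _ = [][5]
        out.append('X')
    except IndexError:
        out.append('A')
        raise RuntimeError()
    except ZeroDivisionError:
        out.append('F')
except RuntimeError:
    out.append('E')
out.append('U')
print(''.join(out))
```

Execution trace: 'A' (inner except IndexError) → 'E' (outer except RuntimeError) → 'U' (after the try/except). Output: AEU

Answer: AEU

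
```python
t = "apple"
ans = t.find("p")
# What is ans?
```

Trace:
`t = "apple"` → t = 'apple'
`ans = t.find("p")` → ans = 1
So ans = 1

Answer: 1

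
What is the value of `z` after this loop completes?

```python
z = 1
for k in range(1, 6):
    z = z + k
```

Start at 1, add 1 through 5
`z` takes the values: 1 → 2 → 4 → 7 → 11 → 16

Answer: 16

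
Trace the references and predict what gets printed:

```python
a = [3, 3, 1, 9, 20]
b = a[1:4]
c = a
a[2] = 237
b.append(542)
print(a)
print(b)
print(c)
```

Key concept: slice vs alias.
Step by step:
`a = [3, 3, 1, 9, 20]` → a = [3, 3, 1, 9, 20]
`b = a[1:4]` → b = [3, 1, 9]
`c = a` → c = [3, 3, 1, 9, 20] (same object as a)
`a[2] = 237` → a = [3, 3, 237, 9, 20] (same object as c); c = [3, 3, 237, 9, 20] (same object as a)
`b.append(542)` → b = [3, 1, 9, 542]
`print(a)` → prints [3, 3, 237, 9, 20]
`print(b)` → prints [3, 1, 9, 542]
`print(c)` → prints [3, 3, 237, 9, 20]

Answer:
[3, 3, 237, 9, 20]
[3, 1, 9, 542]
[3, 3, 237, 9, 20]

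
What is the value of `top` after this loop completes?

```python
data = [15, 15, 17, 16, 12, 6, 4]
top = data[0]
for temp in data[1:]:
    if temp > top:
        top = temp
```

Maximum of [15, 15, 17, 16, 12, 6, 4]
`top` takes the values: 15 → 17

Answer: 17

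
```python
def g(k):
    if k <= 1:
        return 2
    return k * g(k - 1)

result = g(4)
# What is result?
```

g(4) = 4 * 3 * 2 * 2 = 48

Answer: 48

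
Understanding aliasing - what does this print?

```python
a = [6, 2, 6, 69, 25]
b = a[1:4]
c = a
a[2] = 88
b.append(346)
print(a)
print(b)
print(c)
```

Key concept: slice vs alias.
Step by step:
`a = [6, 2, 6, 69, 25]` → a = [6, 2, 6, 69, 25]
`b = a[1:4]` → b = [2, 6, 69]
`c = a` → c = [6, 2, 6, 69, 25] (same object as a)
`a[2] = 88` → a = [6, 2, 88, 69, 25] (same object as c); c = [6, 2, 88, 69, 25] (same object as a)
`b.append(346)` → b = [2, 6, 69, 346]
`print(a)` → prints [6, 2, 88, 69, 25]
`print(b)` → prints [2, 6, 69, 346]
`print(c)` → prints [6, 2, 88, 69, 25]

Answer:
[6, 2, 88, 69, 25]
[2, 6, 69, 346]
[6, 2, 88, 69, 25]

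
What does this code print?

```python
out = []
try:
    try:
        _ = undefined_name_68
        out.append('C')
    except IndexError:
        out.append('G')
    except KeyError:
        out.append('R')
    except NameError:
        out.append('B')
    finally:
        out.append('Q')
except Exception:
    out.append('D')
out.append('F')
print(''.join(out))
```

Execution trace: 'B' (inner except NameError) → 'Q' (inner finally) → 'F' (after the try/except). Output: BQF

Answer: BQF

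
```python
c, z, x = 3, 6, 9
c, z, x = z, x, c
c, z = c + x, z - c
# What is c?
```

Trace:
`c, z, x = 3, 6, 9` → c = 3; z = 6; x = 9
`c, z, x = z, x, c` → c = 6; z = 9; x = 3
`c, z = c + x, z - c` → c = 9; z = 3
So c = 9

Answer: 9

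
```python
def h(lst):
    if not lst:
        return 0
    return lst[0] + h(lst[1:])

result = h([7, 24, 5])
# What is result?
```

7 + 24 + 5 + 0 = 36

Answer: 36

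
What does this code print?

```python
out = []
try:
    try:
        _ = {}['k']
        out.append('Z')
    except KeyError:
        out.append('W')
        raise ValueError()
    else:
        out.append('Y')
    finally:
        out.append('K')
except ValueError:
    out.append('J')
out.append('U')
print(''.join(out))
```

Execution trace: 'W' (inner except KeyError) → 'K' (inner finally) → 'J' (outer except ValueError) → 'U' (after the try/except). Output: WKJU

Answer: WKJU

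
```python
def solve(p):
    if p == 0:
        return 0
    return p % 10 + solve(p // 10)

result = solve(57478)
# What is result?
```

Sum of digits of 57478: 8 + 7 + 4 + 7 + 5 = 31

Answer: 31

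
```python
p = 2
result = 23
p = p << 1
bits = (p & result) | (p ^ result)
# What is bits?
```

Trace:
`p = 2` → p = 2
`result = 23` → result = 23
`p = p << 1` → p = 4
`bits = (p & result) | (p ^ result)` → bits = 23
So bits = 23

Answer: 23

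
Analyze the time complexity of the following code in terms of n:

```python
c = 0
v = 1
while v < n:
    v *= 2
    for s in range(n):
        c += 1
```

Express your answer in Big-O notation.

Each loop level contributes: log n × n. Multiplying the contributions gives O(n log n).

Answer: O(n log n)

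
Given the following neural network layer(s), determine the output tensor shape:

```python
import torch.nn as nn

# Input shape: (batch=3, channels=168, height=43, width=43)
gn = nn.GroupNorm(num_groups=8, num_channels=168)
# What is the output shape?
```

Input: (3, 168, 43, 43) -> Output: (3, 168, 43, 43)

Answer: (3, 168, 43, 43)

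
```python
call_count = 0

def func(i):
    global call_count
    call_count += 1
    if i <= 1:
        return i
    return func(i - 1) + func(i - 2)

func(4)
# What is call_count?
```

Calls(i) = 1 + Calls(i-1) + Calls(i-2); Calls(0)=Calls(1)=1. For i=4 this gives 9.

Answer: 9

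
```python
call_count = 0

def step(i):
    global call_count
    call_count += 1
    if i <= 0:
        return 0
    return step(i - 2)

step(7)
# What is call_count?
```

Linear recursion stepping by 2: 5 calls from i=7 down to ≤0.

Answer: 5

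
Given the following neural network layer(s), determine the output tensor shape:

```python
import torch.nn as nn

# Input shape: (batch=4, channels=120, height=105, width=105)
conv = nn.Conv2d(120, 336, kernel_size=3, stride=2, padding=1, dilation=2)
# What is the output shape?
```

Input: (4, 120, 105, 105) -> Output: (4, 336, 52, 52)

Answer: (4, 336, 52, 52)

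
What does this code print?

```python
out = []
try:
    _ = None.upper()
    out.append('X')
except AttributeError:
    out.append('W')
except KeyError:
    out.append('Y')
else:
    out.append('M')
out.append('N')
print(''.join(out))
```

Execution trace: 'W' (except AttributeError) → 'N' (after the try/except). Output: WN

Answer: WN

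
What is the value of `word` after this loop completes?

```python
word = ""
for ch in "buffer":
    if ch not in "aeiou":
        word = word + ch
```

Remove vowels from 'buffer'
`word` takes the values: "" → "b" → "bf" → "bff" → "bffr"

Answer: "bffr"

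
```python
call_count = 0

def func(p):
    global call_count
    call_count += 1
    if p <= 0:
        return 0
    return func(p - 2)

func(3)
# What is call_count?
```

Linear recursion stepping by 2: 3 calls from p=3 down to ≤0.

Answer: 3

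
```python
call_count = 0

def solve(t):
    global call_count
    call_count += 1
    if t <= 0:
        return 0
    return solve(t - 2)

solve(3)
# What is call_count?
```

Linear recursion stepping by 2: 3 calls from t=3 down to ≤0.

Answer: 3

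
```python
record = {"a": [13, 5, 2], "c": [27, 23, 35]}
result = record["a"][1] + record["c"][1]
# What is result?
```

Trace:
`record = {"a": [13, 5, 2], "c": [27, 23, 35]}` → record = {'a': [13, 5, 2], 'c': [27, 23, 35]}
`result = record["a"][1] + record["c"][1]` → result = 28
So result = 28

Answer: 28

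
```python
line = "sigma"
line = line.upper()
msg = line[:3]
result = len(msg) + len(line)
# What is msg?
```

Trace:
`line = "sigma"` → line = 'sigma'
`line = line.upper()` → line = 'SIGMA'
`msg = line[:3]` → msg = 'SIG'
`result = len(msg) + len(line)` → result = 8
So msg = 'SIG'

Answer: 'SIG'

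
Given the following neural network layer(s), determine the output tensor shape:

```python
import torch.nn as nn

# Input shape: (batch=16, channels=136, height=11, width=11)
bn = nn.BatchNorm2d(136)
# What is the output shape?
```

Input: (16, 136, 11, 11) -> Output: (16, 136, 11, 11)

Answer: (16, 136, 11, 11)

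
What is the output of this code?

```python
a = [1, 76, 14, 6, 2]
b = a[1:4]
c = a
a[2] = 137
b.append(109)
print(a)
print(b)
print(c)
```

Key concept: slice vs alias.
Step by step:
`a = [1, 76, 14, 6, 2]` → a = [1, 76, 14, 6, 2]
`b = a[1:4]` → b = [76, 14, 6]
`c = a` → c = [1, 76, 14, 6, 2] (same object as a)
`a[2] = 137` → a = [1, 76, 137, 6, 2] (same object as c); c = [1, 76, 137, 6, 2] (same object as a)
`b.append(109)` → b = [76, 14, 6, 109]
`print(a)` → prints [1, 76, 137, 6, 2]
`print(b)` → prints [76, 14, 6, 109]
`print(c)` → prints [1, 76, 137, 6, 2]

Answer:
[1, 76, 137, 6, 2]
[76, 14, 6, 109]
[1, 76, 137, 6, 2]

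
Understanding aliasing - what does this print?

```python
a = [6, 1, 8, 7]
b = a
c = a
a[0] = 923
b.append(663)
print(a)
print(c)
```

Key concept: multiple aliases.
Step by step:
`a = [6, 1, 8, 7]` → a = [6, 1, 8, 7]
`b = a` → b = [6, 1, 8, 7] (same object as a)
`c = a` → c = [6, 1, 8, 7] (same object as a, b)
`a[0] = 923` → a = [923, 1, 8, 7] (same object as b, c); b = [923, 1, 8, 7] (same object as a, c); c = [923, 1, 8, 7] (same object as a, b)
`b.append(663)` → a = [923, 1, 8, 7, 663] (same object as b, c); b = [923, 1, 8, 7, 663] (same object as a, c); c = [923, 1, 8, 7, 663] (same object as a, b)
`print(a)` → prints [923, 1, 8, 7, 663]
`print(c)` → prints [923, 1, 8, 7, 663]

Answer:
[923, 1, 8, 7, 663]
[923, 1, 8, 7, 663]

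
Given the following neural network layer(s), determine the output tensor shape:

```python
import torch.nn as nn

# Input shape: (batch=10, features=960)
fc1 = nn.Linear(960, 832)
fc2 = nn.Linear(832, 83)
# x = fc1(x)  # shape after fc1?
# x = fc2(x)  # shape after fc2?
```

Input: (10, 960) -> after fc1: (10, 832) -> Output: (10, 83)

Answer: (10, 83)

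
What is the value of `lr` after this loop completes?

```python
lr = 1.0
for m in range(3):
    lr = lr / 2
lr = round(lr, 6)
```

Halving LR 3 times: 1 / 2^3
`lr` takes the values: 1.0 → 0.5 → 0.25 → 0.125

Answer: 0.125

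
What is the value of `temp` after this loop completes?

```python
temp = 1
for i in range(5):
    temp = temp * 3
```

Multiply by 3, 5 times: 1 * 3^5 = 243
`temp` takes the values: 1 → 3 → 9 → 27 → 81 → 243

Answer: 243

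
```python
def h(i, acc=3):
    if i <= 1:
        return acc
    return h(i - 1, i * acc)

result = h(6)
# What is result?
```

Accumulator trace (n, acc): (6, 3) -> (5, 18) -> (4, 90) -> (3, 360) -> (2, 1080) -> (1, 2160) -> return 2160

Answer: 2160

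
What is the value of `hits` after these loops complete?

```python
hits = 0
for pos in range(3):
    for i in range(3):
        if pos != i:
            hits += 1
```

3² - 3 (exclude diagonal)
`hits` takes the values: 0 → 1 → 2 → 3 → 4 → 5 → 6

Answer: 6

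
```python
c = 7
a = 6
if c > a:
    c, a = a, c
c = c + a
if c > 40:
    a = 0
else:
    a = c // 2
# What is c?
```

Trace:
`c = 7` → c = 7
`a = 6` → a = 6
`if c > a: ...` → c > a is True → c = 6; a = 7
`c = c + a` → c = 13
`if c > 40: ...` → c > 40 is False, take else branch → a = 6
So c = 13

Answer: 13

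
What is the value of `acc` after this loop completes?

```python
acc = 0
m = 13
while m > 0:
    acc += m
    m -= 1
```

Sum 13 down to 1
`acc` takes the values: 0 → 13 → 25 → 36 → 46 → 55 → 63 → 70 → 76 → 81 → 85 → 88 → 90 → 91

Answer: 91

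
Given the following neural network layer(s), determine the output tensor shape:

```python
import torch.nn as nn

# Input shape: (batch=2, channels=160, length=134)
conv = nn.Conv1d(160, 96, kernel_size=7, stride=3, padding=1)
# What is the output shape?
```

Input: (2, 160, 134) -> Output: (2, 96, 44)

Answer: (2, 96, 44)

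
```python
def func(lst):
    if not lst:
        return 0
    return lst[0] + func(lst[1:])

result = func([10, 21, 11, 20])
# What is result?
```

10 + 21 + 11 + 20 + 0 = 62

Answer: 62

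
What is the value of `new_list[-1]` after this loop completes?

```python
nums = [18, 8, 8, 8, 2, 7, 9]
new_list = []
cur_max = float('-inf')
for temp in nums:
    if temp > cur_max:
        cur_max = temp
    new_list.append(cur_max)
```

Running max ends at 18
`new_list` takes the values: [] → [18] → [18, 18] → [18, 18, 18] → [18, 18, 18, 18] → [18, 18, 18, 18, 18] → [18, 18, 18, 18, 18, 18] → [18, 18, 18, 18, 18, 18, 18]
So `new_list[-1]` = 18

Answer: 18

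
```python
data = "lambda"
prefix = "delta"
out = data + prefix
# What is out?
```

Trace:
`data = "lambda"` → data = 'lambda'
`prefix = "delta"` → prefix = 'delta'
`out = data + prefix` → out = 'lambdadelta'
So out = 'lambdadelta'

Answer: 'lambdadelta'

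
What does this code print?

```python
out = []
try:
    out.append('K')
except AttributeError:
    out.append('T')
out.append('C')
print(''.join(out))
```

Execution trace: 'K' (try body, no exception) → 'C' (after the try/except). Output: KC

Answer: KC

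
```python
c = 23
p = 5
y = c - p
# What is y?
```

Trace:
`c = 23` → c = 23
`p = 5` → p = 5
`y = c - p` → y = 18
So y = 18

Answer: 18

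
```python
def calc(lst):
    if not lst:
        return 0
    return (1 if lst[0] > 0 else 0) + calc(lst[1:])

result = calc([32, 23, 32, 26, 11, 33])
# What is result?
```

Count of positive elements in [32, 23, 32, 26, 11, 33] = 6

Answer: 6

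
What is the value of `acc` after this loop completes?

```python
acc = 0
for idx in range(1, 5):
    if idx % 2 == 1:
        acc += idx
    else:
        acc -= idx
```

Add odd, subtract even
`acc` takes the values: 0 → 1 → -1 → 2 → -2

Answer: -2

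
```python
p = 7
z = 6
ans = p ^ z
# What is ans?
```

Trace:
`p = 7` → p = 7
`z = 6` → z = 6
`ans = p ^ z` → ans = 1
So ans = 1

Answer: 1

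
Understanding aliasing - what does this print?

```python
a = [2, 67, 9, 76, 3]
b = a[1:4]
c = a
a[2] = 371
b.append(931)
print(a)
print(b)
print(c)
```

Key concept: slice vs alias.
Step by step:
`a = [2, 67, 9, 76, 3]` → a = [2, 67, 9, 76, 3]
`b = a[1:4]` → b = [67, 9, 76]
`c = a` → c = [2, 67, 9, 76, 3] (same object as a)
`a[2] = 371` → a = [2, 67, 371, 76, 3] (same object as c); c = [2, 67, 371, 76, 3] (same object as a)
`b.append(931)` → b = [67, 9, 76, 931]
`print(a)` → prints [2, 67, 371, 76, 3]
`print(b)` → prints [67, 9, 76, 931]
`print(c)` → prints [2, 67, 371, 76, 3]

Answer:
[2, 67, 371, 76, 3]
[67, 9, 76, 931]
[2, 67, 371, 76, 3]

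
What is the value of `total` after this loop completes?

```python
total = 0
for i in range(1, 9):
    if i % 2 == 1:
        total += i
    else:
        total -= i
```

Add odd, subtract even
`total` takes the values: 0 → 1 → -1 → 2 → -2 → 3 → -3 → 4 → -4

Answer: -4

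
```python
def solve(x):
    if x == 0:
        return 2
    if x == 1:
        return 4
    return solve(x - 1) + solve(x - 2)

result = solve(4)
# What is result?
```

Build up from base cases: solve(0)=2, solve(1)=4, solve(2)=6, solve(3)=10, solve(4)=16

Answer: 16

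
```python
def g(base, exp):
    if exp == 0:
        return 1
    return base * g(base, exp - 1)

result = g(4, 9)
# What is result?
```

g(4, 9) = 4 * 4 * 4 * 4 * 4 * 4 * 4 * 4 * 4 = 262144

Answer: 262144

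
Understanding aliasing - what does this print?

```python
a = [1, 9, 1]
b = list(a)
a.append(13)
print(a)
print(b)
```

Key concept: list() constructor creates copy.
Step by step:
`a = [1, 9, 1]` → a = [1, 9, 1]
`b = list(a)` → b = [1, 9, 1]
`a.append(13)` → a = [1, 9, 1, 13]
`print(a)` → prints [1, 9, 1, 13]
`print(b)` → prints [1, 9, 1]

Answer:
[1, 9, 1, 13]
[1, 9, 1]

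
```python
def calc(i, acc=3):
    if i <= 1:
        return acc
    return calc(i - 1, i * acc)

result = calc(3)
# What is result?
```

Accumulator trace (n, acc): (3, 3) -> (2, 9) -> (1, 18) -> return 18

Answer: 18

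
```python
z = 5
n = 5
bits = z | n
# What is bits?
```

Trace:
`z = 5` → z = 5
`n = 5` → n = 5
`bits = z | n` → bits = 5
So bits = 5

Answer: 5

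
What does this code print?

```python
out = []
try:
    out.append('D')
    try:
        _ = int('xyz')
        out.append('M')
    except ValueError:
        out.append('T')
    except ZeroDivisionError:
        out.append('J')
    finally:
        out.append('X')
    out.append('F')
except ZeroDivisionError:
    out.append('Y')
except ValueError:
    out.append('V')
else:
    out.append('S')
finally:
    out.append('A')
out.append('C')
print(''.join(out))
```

Execution trace: 'D' (try body) → 'T' (inner except ValueError) → 'X' (inner finally) → 'F' (try body, no exception) → 'S' (else) → 'A' (finally) → 'C' (after the try/except). Output: DTXFSAC

Answer: DTXFSAC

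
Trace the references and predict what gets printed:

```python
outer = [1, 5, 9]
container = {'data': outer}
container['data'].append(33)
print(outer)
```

Key concept: dict holds reference to list.
Step by step:
`outer = [1, 5, 9]` → outer = [1, 5, 9]
`container = {'data': outer}` → container = {'data': [1, 5, 9]}
`container['data'].append(33)` → outer = [1, 5, 9, 33]; container = {'data': [1, 5, 9, 33]}
`print(outer)` → prints [1, 5, 9, 33]

Answer: [1, 5, 9, 33]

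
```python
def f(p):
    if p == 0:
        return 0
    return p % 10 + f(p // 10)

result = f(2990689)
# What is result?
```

Sum of digits of 2990689: 9 + 8 + 6 + 0 + 9 + 9 + 2 = 43

Answer: 43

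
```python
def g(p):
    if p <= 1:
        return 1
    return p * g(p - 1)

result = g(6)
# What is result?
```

g(6) = 6 * 5 * 4 * 3 * 2 * 1 = 720

Answer: 720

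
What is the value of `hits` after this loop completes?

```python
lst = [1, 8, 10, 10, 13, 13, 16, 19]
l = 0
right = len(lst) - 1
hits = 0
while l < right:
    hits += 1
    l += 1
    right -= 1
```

Iterations until pointers meet (list length 8)
`hits` takes the values: 0 → 1 → 2 → 3 → 4

Answer: 4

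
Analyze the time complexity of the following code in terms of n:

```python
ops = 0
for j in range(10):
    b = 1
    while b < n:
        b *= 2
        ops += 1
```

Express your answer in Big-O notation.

Each loop level contributes: 1 × log n. Multiplying the contributions gives O(log n).

Answer: O(log n)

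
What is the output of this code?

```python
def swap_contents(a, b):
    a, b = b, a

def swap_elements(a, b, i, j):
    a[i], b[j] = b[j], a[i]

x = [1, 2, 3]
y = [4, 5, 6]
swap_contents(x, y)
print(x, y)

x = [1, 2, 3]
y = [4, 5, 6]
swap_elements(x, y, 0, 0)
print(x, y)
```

Key concept: parameter rebinding vs mutation.
Step by step:
`x = [1, 2, 3]` → x = [1, 2, 3]
`y = [4, 5, 6]` → y = [4, 5, 6]
`swap_contents(x, y)` → no visible change to tracked variables
`print(x, y)` → prints [1, 2, 3] [4, 5, 6]
`x = [1, 2, 3]` → x = [1, 2, 3]
`y = [4, 5, 6]` → y = [4, 5, 6]
`swap_elements(x, y, 0, 0)` → x = [4, 2, 3]; y = [1, 5, 6]
`print(x, y)` → prints [4, 2, 3] [1, 5, 6]

Answer:
[1, 2, 3] [4, 5, 6]
[4, 2, 3] [1, 5, 6]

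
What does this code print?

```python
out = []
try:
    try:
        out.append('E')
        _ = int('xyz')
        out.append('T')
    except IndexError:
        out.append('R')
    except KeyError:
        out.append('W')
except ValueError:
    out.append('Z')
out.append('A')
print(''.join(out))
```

Execution trace: 'E' (try body) → 'Z' (outer except ValueError) → 'A' (after the try/except). Output: EZA

Answer: EZA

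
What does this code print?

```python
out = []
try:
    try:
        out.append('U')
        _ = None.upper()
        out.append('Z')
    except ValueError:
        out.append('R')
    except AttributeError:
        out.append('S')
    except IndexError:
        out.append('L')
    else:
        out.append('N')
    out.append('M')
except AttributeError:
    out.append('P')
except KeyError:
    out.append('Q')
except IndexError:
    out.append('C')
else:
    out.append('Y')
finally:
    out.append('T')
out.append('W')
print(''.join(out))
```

Execution trace: 'U' (inner try body) → 'S' (inner except AttributeError) → 'M' (try body, no exception) → 'Y' (else) → 'T' (finally) → 'W' (after the try/except). Output: USMYTW

Answer: USMYTW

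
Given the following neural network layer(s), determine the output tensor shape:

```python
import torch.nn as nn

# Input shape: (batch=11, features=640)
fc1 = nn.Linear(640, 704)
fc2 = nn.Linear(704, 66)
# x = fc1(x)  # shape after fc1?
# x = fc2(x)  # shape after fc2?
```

Input: (11, 640) -> after fc1: (11, 704) -> Output: (11, 66)

Answer: (11, 66)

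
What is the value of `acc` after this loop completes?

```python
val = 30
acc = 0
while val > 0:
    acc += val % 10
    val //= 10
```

Sum digits of 30
`acc` takes the values: 0 → 3

Answer: 3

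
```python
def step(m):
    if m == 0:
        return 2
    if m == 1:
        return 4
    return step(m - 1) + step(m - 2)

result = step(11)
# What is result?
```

Build up from base cases: step(0)=2, step(1)=4, step(2)=6, step(3)=10, step(4)=16, step(5)=26, step(6)=42, ..., step(11)=466

Answer: 466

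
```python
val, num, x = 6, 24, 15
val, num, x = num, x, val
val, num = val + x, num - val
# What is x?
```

Trace:
`val, num, x = 6, 24, 15` → val = 6; num = 24; x = 15
`val, num, x = num, x, val` → val = 24; num = 15; x = 6
`val, num = val + x, num - val` → val = 30; num = -9
So x = 6

Answer: 6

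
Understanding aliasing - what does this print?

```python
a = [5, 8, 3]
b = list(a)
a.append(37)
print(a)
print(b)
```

Key concept: list() constructor creates copy.
Step by step:
`a = [5, 8, 3]` → a = [5, 8, 3]
`b = list(a)` → b = [5, 8, 3]
`a.append(37)` → a = [5, 8, 3, 37]
`print(a)` → prints [5, 8, 3, 37]
`print(b)` → prints [5, 8, 3]

Answer:
[5, 8, 3, 37]
[5, 8, 3]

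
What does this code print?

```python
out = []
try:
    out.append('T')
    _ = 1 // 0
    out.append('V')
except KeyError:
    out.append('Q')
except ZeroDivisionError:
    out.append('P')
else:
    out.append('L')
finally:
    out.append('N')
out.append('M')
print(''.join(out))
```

Execution trace: 'T' (try body) → 'P' (except ZeroDivisionError) → 'N' (finally) → 'M' (after the try/except). Output: TPNM

Answer: TPNM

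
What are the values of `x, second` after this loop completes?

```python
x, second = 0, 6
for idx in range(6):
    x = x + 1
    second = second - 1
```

x goes 0→6, second goes 6→0
`x, second` takes the values: (0, 6) → (1, 6) → (1, 5) → (2, 5) → (2, 4) → (3, 4) → (3, 3) → (4, 3) → (4, 2) → (5, 2) → (5, 1) → (6, 1) → (6, 0)

Answer: 6, 0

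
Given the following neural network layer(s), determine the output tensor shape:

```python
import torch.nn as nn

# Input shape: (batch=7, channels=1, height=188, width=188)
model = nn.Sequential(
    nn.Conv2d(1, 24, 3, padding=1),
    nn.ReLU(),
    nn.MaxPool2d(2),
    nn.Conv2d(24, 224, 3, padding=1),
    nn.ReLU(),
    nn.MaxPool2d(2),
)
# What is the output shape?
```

Input: (7, 1, 188, 188) -> after first Conv2d: (7, 24, 188, 188) -> after first MaxPool2d: (7, 24, 94, 94) -> after second Conv2d: (7, 224, 94, 94) -> Output: (7, 224, 47, 47)

Answer: (7, 224, 47, 47)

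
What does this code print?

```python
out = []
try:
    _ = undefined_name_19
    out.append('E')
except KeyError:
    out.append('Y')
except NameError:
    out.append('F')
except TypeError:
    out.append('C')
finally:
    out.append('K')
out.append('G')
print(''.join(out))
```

Execution trace: 'F' (except NameError) → 'K' (finally) → 'G' (after the try/except). Output: FKG

Answer: FKG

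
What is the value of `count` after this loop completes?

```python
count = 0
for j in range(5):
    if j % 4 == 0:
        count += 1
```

Count numbers divisible by 4 in range(5)
`count` takes the values: 0 → 1 → 2

Answer: 2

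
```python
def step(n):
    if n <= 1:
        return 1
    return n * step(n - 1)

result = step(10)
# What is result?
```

step(10) = 10 * 9 * 8 * 7 * 6 * 5 * 4 * 3 * 2 * 1 = 3628800

Answer: 3628800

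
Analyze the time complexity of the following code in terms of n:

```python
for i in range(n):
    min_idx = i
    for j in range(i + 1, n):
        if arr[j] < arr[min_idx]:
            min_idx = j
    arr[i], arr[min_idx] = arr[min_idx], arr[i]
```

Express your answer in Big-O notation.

This is Selection sort. Time complexity: O(n²).

Answer: O(n²)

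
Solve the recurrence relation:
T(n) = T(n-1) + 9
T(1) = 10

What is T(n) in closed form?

Unrolling: T(n) = T(1) + 9·(n-1) = 10 + 9(n-1) = 9n + 1.

Answer: T(n) = 9n + 1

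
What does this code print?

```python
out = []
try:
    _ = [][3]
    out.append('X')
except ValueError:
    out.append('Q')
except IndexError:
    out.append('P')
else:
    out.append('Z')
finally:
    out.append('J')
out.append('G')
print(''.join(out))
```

Execution trace: 'P' (except IndexError) → 'J' (finally) → 'G' (after the try/except). Output: PJG

Answer: PJG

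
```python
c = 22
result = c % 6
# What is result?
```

Trace:
`c = 22` → c = 22
`result = c % 6` → result = 4
So result = 4

Answer: 4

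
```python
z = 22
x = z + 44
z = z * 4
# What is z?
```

Trace:
`z = 22` → z = 22
`x = z + 44` → x = 66
`z = z * 4` → z = 88
So z = 88

Answer: 88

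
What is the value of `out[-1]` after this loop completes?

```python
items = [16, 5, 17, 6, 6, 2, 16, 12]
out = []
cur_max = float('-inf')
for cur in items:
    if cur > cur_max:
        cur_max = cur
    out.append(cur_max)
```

Running max ends at 17
`out` takes the values: [] → [16] → [16, 16] → [16, 16, 17] → [16, 16, 17, 17] → [16, 16, 17, 17, 17] → [16, 16, 17, 17, 17, 17] → [16, 16, 17, 17, 17, 17, 17] → [16, 16, 17, 17, 17, 17, 17, 17]
So `out[-1]` = 17

Answer: 17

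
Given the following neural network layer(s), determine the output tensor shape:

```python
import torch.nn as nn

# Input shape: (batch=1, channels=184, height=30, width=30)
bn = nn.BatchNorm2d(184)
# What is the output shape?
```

Input: (1, 184, 30, 30) -> Output: (1, 184, 30, 30)

Answer: (1, 184, 30, 30)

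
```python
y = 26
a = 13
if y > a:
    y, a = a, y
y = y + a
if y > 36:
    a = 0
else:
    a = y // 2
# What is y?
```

Trace:
`y = 26` → y = 26
`a = 13` → a = 13
`if y > a: ...` → y > a is True → y = 13; a = 26
`y = y + a` → y = 39
`if y > 36: ...` → y > 36 is True → a = 0
So y = 39

Answer: 39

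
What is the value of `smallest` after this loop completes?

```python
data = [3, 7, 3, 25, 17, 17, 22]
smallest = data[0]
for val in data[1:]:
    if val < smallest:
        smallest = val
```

Minimum of [3, 7, 3, 25, 17, 17, 22]
`smallest` takes the values: 3

Answer: 3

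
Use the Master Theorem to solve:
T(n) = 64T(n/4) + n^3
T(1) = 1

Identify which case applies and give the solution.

a=64, b=4, f(n)=n^3. log_4(64) = 3. Since c=3 = 3, Case 2 applies: T(n) = Θ(n^log_b(a) · log n) = O(n^3 log n).

Answer: O(n^3 log n) - Case 2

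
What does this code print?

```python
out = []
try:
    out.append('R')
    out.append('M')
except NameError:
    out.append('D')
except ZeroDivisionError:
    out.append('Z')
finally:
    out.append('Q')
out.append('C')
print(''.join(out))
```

Execution trace: 'R' (try body) → 'M' (try body, no exception) → 'Q' (finally) → 'C' (after the try/except). Output: RMQC

Answer: RMQC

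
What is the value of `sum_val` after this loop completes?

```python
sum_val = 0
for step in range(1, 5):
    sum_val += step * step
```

Sum of squares 1² to 4² = 30
`sum_val` takes the values: 0 → 1 → 5 → 14 → 30

Answer: 30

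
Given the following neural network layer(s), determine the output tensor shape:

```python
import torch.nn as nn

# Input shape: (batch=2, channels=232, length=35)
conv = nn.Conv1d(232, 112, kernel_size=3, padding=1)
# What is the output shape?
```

Input: (2, 232, 35) -> Output: (2, 112, 35)

Answer: (2, 112, 35)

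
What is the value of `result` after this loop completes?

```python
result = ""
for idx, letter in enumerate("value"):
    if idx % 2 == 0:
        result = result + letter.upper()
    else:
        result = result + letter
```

Uppercase even positions in 'value'
`result` takes the values: "" → "V" → "Va" → "VaL" → "VaLu" → "VaLuE"

Answer: "VaLuE"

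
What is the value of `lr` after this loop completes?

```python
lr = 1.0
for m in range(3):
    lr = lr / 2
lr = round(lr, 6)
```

Halving LR 3 times: 1 / 2^3
`lr` takes the values: 1.0 → 0.5 → 0.25 → 0.125

Answer: 0.125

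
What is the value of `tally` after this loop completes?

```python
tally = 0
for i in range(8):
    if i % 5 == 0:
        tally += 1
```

Count numbers divisible by 5 in range(8)
`tally` takes the values: 0 → 1 → 2

Answer: 2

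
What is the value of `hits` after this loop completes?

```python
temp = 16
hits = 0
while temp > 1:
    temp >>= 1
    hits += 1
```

Count right shifts until 1
`hits` takes the values: 0 → 1 → 2 → 3 → 4

Answer: 4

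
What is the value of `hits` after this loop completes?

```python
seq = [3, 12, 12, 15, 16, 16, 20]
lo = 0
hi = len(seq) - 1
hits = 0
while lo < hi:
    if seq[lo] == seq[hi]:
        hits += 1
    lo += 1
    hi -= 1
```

Count matching pairs from ends
`hits` takes the values: 0

Answer: 0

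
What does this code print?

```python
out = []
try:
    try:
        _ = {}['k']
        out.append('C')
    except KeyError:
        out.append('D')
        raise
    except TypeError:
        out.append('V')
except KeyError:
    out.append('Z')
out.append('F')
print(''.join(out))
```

Execution trace: 'D' (inner except KeyError) → 'Z' (outer except KeyError) → 'F' (after the try/except). Output: DZF

Answer: DZF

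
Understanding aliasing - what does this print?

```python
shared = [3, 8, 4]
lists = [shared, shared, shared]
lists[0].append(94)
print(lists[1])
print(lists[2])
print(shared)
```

Key concept: list of same reference.
Step by step:
`shared = [3, 8, 4]` → shared = [3, 8, 4]
`lists = [shared, shared, shared]` → lists = [[3, 8, 4], [3, 8, 4], [3, 8, 4]]
`lists[0].append(94)` → shared = [3, 8, 4, 94]; lists = [[3, 8, 4, 94], [3, 8, 4, 94], [3, 8, 4, 94]]
`print(lists[1])` → prints [3, 8, 4, 94]
`print(lists[2])` → prints [3, 8, 4, 94]
`print(shared)` → prints [3, 8, 4, 94]

Answer:
[3, 8, 4, 94]
[3, 8, 4, 94]
[3, 8, 4, 94]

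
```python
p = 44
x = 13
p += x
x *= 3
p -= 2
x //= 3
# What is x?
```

Trace:
`p = 44` → p = 44
`x = 13` → x = 13
`p += x` → p = 57
`x *= 3` → x = 39
`p -= 2` → p = 55
`x //= 3` → x = 13
So x = 13

Answer: 13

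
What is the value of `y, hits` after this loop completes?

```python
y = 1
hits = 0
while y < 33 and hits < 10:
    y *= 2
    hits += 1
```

Double until >= 33 or 10 iterations
`y, hits` takes the values: (1, 0) → (2, 0) → (2, 1) → (4, 1) → (4, 2) → (8, 2) → (8, 3) → (16, 3) → (16, 4) → (32, 4) → (32, 5) → (64, 5) → (64, 6)

Answer: 64, 6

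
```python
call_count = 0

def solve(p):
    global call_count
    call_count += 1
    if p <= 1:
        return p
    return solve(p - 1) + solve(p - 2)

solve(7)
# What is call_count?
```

Calls(p) = 1 + Calls(p-1) + Calls(p-2); Calls(0)=Calls(1)=1. For p=7 this gives 41.

Answer: 41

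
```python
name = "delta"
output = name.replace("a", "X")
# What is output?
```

Trace:
`name = "delta"` → name = 'delta'
`output = name.replace("a", "X")` → output = 'deltX'
So output = 'deltX'

Answer: 'deltX'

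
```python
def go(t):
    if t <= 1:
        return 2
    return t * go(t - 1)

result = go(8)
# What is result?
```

go(8) = 8 * 7 * 6 * 5 * 4 * 3 * 2 * 2 = 80640

Answer: 80640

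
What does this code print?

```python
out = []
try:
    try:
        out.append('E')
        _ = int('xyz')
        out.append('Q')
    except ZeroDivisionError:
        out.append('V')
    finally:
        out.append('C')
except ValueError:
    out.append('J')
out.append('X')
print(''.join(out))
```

Execution trace: 'E' (inner try body) → 'C' (inner finally) → 'J' (outer except ValueError) → 'X' (after the try/except). Output: ECJX

Answer: ECJX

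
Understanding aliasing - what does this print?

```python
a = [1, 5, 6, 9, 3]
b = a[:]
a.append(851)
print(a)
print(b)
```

Key concept: slice [:] creates copy.
Step by step:
`a = [1, 5, 6, 9, 3]` → a = [1, 5, 6, 9, 3]
`b = a[:]` → b = [1, 5, 6, 9, 3]
`a.append(851)` → a = [1, 5, 6, 9, 3, 851]
`print(a)` → prints [1, 5, 6, 9, 3, 851]
`print(b)` → prints [1, 5, 6, 9, 3]

Answer:
[1, 5, 6, 9, 3, 851]
[1, 5, 6, 9, 3]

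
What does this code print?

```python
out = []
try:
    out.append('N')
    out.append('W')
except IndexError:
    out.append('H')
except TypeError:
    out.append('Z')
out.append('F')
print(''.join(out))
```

Execution trace: 'N' (try body) → 'W' (try body, no exception) → 'F' (after the try/except). Output: NWF

Answer: NWF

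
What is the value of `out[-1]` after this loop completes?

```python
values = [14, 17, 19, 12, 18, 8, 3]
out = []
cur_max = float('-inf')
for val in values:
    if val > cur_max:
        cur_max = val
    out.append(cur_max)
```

Running max ends at 19
`out` takes the values: [] → [14] → [14, 17] → [14, 17, 19] → [14, 17, 19, 19] → [14, 17, 19, 19, 19] → [14, 17, 19, 19, 19, 19] → [14, 17, 19, 19, 19, 19, 19]
So `out[-1]` = 19

Answer: 19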